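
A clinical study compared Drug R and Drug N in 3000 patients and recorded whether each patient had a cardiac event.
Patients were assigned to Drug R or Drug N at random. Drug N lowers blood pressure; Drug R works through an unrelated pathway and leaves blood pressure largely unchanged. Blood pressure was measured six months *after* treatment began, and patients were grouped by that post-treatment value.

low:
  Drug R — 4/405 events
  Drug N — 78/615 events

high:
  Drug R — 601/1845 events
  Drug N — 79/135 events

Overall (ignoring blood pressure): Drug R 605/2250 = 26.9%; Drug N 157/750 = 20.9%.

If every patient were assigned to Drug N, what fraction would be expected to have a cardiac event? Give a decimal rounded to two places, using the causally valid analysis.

Blood pressure lies on the pathway drug → blood pressure → outcome, so adjusting for it blocks the indirect effect. For the total causal effect of drug, use the unadjusted pooled rates.
So P(outcome | do(Drug N)) is just the pooled rate for Drug N: 157/750 = 0.209.

0.21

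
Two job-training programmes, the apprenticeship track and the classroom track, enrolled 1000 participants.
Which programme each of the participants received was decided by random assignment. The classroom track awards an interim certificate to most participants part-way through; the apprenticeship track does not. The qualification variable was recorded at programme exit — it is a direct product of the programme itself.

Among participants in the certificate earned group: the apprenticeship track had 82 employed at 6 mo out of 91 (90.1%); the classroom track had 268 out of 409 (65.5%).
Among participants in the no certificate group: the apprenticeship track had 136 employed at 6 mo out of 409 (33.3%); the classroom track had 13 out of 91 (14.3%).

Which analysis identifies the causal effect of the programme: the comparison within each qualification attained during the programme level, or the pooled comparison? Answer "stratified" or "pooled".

Because the programme influences qualification attained during the programme, qualification attained during the programme is a post-treatment mediator, not a confounder. Stratifying on it would bias the estimate; the causal effect is the crude pooled difference.
Pooled: the apprenticeship track 43.6% vs the classroom track 56.2%; the classroom track is higher overall.

pooled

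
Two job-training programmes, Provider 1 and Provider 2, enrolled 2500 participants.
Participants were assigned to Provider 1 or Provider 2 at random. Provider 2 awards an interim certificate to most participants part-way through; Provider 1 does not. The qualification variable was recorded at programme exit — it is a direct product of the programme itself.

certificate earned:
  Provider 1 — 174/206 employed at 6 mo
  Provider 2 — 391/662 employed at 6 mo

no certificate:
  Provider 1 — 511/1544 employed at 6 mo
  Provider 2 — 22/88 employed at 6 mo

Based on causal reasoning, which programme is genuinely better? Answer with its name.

Provider 2

The qualification attained during the programme-specific comparison favours Provider 1 throughout, but the pooled figures favour Provider 2. The question is whether to condition on qualification attained during the programme.
Qualification attained during the programme here is a post-treatment variable shaped by the programme; conditioning on it would introduce bias rather than remove it. The overall comparison is the causal one.
Pooled: Provider 1 39.1% vs Provider 2 55.1%; Provider 2 is higher overall.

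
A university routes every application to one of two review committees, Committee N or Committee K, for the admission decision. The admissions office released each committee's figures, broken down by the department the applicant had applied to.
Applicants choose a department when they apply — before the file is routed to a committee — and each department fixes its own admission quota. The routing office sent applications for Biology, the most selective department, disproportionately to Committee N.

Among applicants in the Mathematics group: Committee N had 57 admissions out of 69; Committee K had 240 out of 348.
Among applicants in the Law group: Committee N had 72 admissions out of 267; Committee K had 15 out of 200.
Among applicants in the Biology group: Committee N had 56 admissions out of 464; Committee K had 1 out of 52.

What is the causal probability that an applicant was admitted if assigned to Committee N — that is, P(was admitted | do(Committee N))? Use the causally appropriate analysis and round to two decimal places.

Department is set before the review committee has any effect — it is not caused by the review committee — and it independently drives the outcome. That makes it a confounder, so the causal comparison is within department levels.
Standardising Committee N to the population department mix: 0.298·57/69 + 0.334·72/267 + 0.369·56/464 = 0.380.

0.38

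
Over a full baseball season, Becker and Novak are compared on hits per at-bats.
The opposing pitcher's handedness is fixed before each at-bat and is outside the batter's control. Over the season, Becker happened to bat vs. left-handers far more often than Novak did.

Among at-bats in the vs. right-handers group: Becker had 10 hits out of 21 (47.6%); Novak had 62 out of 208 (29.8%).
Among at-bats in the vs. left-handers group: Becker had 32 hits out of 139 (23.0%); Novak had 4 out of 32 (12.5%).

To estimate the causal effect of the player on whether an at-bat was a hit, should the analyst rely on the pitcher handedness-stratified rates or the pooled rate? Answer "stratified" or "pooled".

stratified

Here pitcher handedness is a common cause — it drives both which player a case falls under and the outcome. The crude comparison mixes populations; the stratum-specific rates are the causally relevant ones.
Within each level — vs. right-handers: 47.6% vs 29.8%; vs. left-handers: 23.0% vs 12.5% — Becker is higher every time.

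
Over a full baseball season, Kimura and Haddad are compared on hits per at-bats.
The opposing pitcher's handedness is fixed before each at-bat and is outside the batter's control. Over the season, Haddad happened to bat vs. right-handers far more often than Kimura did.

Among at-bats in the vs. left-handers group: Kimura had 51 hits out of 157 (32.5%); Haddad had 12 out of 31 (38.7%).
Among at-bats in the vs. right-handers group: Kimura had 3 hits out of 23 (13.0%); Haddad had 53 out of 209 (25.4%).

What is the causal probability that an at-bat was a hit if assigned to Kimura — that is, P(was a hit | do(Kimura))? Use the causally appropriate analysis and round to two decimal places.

0.22

The stratified and pooled comparisons disagree (Haddad wins within each pitcher handedness; Kimura wins overall), so the answer turns on the causal role of pitcher handedness.
Pitcher handedness differs across players for reasons unrelated to any effect of the player itself, and it separately predicts the outcome — a classic confounder. We must compare within pitcher handedness levels.
Standardising Kimura to the population pitcher handedness mix: 0.448·51/157 + 0.552·3/23 = 0.217.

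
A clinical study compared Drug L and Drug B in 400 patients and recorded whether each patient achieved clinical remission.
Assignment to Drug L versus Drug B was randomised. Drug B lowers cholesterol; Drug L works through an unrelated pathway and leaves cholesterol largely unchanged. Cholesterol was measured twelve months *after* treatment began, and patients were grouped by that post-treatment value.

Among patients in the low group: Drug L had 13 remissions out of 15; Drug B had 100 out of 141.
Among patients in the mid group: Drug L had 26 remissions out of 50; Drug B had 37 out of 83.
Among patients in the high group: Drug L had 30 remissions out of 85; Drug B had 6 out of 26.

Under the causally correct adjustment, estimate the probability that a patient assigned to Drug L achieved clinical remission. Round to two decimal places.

0.46

Because the drug influences cholesterol, cholesterol is a post-treatment mediator, not a confounder. Stratifying on it would bias the estimate; the causal effect is the crude pooled difference.
So P(outcome | do(Drug L)) is just the pooled rate for Drug L: 69/150 = 0.460.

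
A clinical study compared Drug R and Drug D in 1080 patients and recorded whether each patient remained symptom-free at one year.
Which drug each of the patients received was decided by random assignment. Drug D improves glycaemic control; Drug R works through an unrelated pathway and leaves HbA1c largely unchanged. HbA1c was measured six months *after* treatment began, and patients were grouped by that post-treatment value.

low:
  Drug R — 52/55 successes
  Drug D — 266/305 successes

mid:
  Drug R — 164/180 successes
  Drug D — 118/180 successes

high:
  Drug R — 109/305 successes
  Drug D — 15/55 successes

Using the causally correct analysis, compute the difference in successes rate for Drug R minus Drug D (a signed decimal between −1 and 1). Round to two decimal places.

-0.14

Within every HbA1c level Drug R has the higher rate, yet pooled Drug D does — Simpson's reversal.
HbA1c is downstream of the drug. One should not condition on a consequence of treatment, so the overall rates are the right comparison.
The causal difference is the pooled difference: 0.602 − 0.739 = -0.137.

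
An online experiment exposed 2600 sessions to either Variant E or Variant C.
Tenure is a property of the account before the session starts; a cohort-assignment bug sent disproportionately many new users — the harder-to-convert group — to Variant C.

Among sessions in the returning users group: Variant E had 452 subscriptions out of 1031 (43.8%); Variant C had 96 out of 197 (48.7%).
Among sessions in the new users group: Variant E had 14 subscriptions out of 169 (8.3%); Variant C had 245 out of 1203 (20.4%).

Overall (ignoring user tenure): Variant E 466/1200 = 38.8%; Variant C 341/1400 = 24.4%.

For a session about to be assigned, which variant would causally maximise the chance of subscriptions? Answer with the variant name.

Here user tenure is a common cause — it drives both which variant a case falls under and the outcome. The crude comparison mixes populations; the stratum-specific rates are the causally relevant ones.
Within each level — returning users: 43.8% vs 48.7%; new users: 8.3% vs 20.4% — Variant C is higher every time.

Variant C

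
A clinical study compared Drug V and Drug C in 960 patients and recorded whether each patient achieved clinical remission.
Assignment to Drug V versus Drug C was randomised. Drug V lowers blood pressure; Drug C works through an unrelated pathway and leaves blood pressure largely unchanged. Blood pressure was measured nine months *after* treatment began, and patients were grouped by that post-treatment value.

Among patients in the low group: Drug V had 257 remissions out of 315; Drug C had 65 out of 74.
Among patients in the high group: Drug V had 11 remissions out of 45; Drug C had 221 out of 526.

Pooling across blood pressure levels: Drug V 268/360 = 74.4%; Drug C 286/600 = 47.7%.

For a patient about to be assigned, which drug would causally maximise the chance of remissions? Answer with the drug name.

Drug V

Drug C is higher inside every blood pressure stratum but Drug V is higher in aggregate. Whether to stratify depends on how blood pressure relates to the drug.
Blood pressure lies on the pathway drug → blood pressure → outcome, so adjusting for it blocks the indirect effect. For the total causal effect of drug, use the unadjusted pooled rates.
Pooled: Drug V 74.4% vs Drug C 47.7%; Drug V is higher overall.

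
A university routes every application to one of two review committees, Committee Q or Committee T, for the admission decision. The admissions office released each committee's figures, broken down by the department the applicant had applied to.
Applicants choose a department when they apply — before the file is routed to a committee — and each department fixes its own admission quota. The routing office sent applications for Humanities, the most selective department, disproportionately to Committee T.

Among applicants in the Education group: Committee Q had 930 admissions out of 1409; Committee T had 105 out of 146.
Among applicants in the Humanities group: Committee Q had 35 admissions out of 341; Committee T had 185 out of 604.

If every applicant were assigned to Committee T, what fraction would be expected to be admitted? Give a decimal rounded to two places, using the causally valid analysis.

0.56

The stratified and pooled comparisons disagree (Committee T wins within each department; Committee Q wins overall), so the answer turns on the causal role of department.
The imbalance in department arose from how applicants were allocated, not from anything the review committee did; and department independently affects the outcome. The pooled gap is confounded — condition on department.
Standardising Committee T to the population department mix: 0.622·105/146 + 0.378·185/604 = 0.563.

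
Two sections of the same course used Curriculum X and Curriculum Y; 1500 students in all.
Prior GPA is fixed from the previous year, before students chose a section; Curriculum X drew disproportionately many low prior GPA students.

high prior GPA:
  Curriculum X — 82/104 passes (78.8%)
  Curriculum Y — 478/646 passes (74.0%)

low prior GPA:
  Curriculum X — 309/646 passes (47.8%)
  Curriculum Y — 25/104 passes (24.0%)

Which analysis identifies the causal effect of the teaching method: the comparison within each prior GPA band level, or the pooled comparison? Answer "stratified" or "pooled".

The stratified and pooled comparisons disagree (Curriculum X wins within each prior GPA band; Curriculum Y wins overall), so the answer turns on the causal role of prior GPA band.
Nothing the teaching method does changes prior GPA band; the imbalance is an allocation artefact. With prior GPA band also predicting the outcome, the pooled figure is confounded, and the within-stratum comparison is the causal one.
Within each level — high prior GPA: 78.8% vs 74.0%; low prior GPA: 47.8% vs 24.0% — Curriculum X is higher every time.

stratified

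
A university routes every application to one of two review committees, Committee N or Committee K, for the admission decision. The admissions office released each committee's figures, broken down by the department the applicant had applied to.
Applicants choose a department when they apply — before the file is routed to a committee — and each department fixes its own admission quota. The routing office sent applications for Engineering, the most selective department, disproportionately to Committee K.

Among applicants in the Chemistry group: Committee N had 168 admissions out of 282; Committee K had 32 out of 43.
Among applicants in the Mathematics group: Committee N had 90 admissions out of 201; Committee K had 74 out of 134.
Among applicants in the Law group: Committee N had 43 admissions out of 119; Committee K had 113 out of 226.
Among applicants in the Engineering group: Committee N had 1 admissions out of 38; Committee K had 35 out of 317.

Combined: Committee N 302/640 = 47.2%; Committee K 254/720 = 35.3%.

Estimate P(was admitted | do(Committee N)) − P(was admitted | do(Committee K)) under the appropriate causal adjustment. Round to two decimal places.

Department is set before the review committee has any effect — it is not caused by the review committee — and it independently drives the outcome. That makes it a confounder, so the causal comparison is within department levels.
Adjusting over the population distribution of department: 0.239·(0.596−0.744) + 0.246·(0.448−0.552) + 0.254·(0.361−0.500) + 0.261·(0.026−0.110) = -0.118.

-0.12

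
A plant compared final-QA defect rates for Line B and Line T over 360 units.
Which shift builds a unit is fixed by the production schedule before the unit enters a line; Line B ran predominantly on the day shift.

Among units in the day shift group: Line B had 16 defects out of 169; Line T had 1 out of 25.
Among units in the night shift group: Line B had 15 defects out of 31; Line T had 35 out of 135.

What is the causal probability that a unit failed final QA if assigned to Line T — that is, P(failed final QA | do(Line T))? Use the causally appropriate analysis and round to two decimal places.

0.14

Within every shift level Line T has the lower rate, yet pooled Line B does — Simpson's reversal.
The imbalance in shift arose from how units were allocated, not from anything the line did; and shift independently affects the outcome. The pooled gap is confounded — condition on shift.
Standardising Line T to the population shift mix: 0.539·1/25 + 0.461·35/135 = 0.141.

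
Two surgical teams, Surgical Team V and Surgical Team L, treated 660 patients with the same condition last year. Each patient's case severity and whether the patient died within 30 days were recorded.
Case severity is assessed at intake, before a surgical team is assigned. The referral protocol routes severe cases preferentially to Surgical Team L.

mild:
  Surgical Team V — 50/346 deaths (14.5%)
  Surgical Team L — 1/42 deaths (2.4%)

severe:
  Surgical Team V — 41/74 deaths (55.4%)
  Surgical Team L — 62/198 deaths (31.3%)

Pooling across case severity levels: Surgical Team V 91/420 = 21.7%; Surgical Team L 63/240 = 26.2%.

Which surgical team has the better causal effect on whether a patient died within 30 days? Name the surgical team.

The stratified and pooled comparisons disagree (Surgical Team L wins within each case severity; Surgical Team V wins overall), so the answer turns on the causal role of case severity.
Here case severity is a common cause — it drives both which surgical team a case falls under and the outcome. The crude comparison mixes populations; the stratum-specific rates are the causally relevant ones.
Within each level — mild: 14.5% vs 2.4%; severe: 55.4% vs 31.3% — Surgical Team L is lower every time.

Surgical Team L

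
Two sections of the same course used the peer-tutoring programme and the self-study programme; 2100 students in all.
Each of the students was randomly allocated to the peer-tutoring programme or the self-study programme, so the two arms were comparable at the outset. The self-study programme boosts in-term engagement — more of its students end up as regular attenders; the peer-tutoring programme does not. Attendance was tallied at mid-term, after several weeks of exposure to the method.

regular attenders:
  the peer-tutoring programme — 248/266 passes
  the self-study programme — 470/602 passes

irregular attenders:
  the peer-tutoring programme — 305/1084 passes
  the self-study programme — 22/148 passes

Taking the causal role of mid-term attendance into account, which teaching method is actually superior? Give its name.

the self-study programme

Within every mid-term attendance level the peer-tutoring programme has the higher rate, yet pooled the self-study programme does — Simpson's reversal.
Mid-term attendance is recorded after the teaching method and is itself shifted by it — it sits on the causal path from teaching method to outcome. Conditioning on a mediator would strip out part of the effect we want; the pooled comparison gives the total causal effect.
Pooled: the peer-tutoring programme 41.0% vs the self-study programme 65.6%; the self-study programme is higher overall.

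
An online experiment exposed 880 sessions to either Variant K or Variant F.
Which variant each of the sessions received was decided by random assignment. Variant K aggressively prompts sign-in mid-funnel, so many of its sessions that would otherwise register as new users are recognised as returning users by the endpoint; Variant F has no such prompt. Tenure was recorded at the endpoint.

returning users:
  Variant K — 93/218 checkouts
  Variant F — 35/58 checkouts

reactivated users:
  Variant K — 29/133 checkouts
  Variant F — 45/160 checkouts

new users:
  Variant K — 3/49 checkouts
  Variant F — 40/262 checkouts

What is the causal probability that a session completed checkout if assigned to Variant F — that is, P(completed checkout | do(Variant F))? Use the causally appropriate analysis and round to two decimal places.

0.25

The stratified and pooled comparisons disagree (Variant F wins within each user tenure; Variant K wins overall), so the answer turns on the causal role of user tenure.
Because the variant influences user tenure, user tenure is a post-treatment mediator, not a confounder. Stratifying on it would bias the estimate; the causal effect is the crude pooled difference.
So P(outcome | do(Variant F)) is just the pooled rate for Variant F: 120/480 = 0.250.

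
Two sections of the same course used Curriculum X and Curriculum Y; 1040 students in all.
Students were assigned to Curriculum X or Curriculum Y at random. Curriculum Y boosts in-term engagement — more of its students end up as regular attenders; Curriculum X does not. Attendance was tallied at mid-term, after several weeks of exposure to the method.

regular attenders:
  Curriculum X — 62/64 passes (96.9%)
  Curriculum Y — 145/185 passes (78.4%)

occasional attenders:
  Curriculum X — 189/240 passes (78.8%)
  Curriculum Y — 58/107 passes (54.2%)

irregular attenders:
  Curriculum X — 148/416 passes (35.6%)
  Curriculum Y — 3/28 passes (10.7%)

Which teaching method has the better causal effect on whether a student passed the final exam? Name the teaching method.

The mid-term attendance-specific comparison favours Curriculum X throughout, but the pooled figures favour Curriculum Y. The question is whether to condition on mid-term attendance.
Mid-term attendance is downstream of the teaching method. One should not condition on a consequence of treatment, so the overall rates are the right comparison.
Pooled: Curriculum X 55.4% vs Curriculum Y 64.4%; Curriculum Y is higher overall.

Curriculum Y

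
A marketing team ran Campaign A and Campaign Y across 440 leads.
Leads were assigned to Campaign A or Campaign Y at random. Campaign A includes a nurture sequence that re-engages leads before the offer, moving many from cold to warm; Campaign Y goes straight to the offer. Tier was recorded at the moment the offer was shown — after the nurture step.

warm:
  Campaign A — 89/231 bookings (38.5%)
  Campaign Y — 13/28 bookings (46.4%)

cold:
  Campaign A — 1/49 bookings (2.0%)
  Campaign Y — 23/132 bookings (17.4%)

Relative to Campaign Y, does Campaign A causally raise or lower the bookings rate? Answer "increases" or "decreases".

Campaign Y is higher inside every engagement tier stratum but Campaign A is higher in aggregate. Whether to stratify depends on how engagement tier relates to the campaign.
Engagement tier lies on the pathway campaign → engagement tier → outcome, so adjusting for it blocks the indirect effect. For the total causal effect of campaign, use the unadjusted pooled rates.
Pooled: Campaign A 32.1% vs Campaign Y 22.5%; Campaign A is higher overall.

increases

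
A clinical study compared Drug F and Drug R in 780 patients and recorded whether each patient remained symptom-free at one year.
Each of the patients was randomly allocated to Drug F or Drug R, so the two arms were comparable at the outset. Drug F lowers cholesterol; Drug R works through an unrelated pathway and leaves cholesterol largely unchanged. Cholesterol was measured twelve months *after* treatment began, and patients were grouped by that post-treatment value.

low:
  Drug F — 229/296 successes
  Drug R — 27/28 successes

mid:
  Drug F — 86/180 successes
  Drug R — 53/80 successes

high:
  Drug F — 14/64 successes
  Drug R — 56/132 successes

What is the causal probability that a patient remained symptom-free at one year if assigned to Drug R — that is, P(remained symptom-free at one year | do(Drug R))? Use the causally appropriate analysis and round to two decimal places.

0.57

Cholesterol here is a post-treatment variable shaped by the drug; conditioning on it would introduce bias rather than remove it. The overall comparison is the causal one.
So P(outcome | do(Drug R)) is just the pooled rate for Drug R: 136/240 = 0.567.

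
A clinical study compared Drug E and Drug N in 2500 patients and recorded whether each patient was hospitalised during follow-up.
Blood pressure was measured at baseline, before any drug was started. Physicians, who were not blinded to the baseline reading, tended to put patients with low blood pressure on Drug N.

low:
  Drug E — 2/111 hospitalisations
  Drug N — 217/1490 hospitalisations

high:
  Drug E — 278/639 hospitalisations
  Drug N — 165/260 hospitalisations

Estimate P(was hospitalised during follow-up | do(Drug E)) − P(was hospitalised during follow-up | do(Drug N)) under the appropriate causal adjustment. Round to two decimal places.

The blood pressure-specific comparison favours Drug E throughout, but the pooled figures favour Drug N. The question is whether to condition on blood pressure.
Blood pressure satisfies the back-door criterion: it is not a descendant of the drug, and it blocks the spurious path from drug to outcome. Adjusting for it (i.e., using the within-blood pressure rates) gives the causal effect.
Adjusting over the population distribution of blood pressure: 0.640·(0.018−0.146) + 0.360·(0.435−0.635) = -0.153.

-0.15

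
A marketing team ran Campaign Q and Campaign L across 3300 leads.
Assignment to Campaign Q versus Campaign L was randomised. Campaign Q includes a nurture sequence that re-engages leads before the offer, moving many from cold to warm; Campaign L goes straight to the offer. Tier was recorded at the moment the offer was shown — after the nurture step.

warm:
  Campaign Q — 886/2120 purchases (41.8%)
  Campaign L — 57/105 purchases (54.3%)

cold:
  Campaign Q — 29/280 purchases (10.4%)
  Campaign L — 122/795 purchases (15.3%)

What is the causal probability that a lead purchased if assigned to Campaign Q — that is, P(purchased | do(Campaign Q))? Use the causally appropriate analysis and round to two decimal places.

Campaign L is higher inside every engagement tier stratum but Campaign Q is higher in aggregate. Whether to stratify depends on how engagement tier relates to the campaign.
Because the campaign influences engagement tier, engagement tier is a post-treatment mediator, not a confounder. Stratifying on it would bias the estimate; the causal effect is the crude pooled difference.
So P(outcome | do(Campaign Q)) is just the pooled rate for Campaign Q: 915/2400 = 0.381.

0.38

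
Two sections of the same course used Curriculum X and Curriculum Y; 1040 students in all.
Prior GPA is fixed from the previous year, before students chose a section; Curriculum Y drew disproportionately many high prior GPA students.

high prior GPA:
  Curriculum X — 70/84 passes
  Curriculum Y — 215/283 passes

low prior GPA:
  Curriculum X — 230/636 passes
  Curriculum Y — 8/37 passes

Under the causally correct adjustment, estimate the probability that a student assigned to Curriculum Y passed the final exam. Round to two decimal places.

0.41

The prior GPA band-specific comparison favours Curriculum X throughout, but the pooled figures favour Curriculum Y. The question is whether to condition on prior GPA band.
Here prior GPA band is a common cause — it drives both which teaching method a case falls under and the outcome. The crude comparison mixes populations; the stratum-specific rates are the causally relevant ones.
Standardising Curriculum Y to the population prior GPA band mix: 0.353·215/283 + 0.647·8/37 = 0.408.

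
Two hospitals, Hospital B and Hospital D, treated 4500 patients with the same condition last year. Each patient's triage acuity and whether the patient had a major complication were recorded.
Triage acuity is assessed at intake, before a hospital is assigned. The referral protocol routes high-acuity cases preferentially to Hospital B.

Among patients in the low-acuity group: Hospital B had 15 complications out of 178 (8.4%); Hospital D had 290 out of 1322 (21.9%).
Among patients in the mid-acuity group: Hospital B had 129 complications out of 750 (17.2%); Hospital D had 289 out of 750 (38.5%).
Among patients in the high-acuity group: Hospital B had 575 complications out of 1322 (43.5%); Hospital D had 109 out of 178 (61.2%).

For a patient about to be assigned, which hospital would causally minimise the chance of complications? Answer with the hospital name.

Since triage acuity is a pre-existing factor (not a product of the hospital) and it affects the outcome on its own, it is a confounder. The stratified rates, not the pooled rate, identify the causal effect.
Within each level — low-acuity: 8.4% vs 21.9%; mid-acuity: 17.2% vs 38.5%; high-acuity: 43.5% vs 61.2% — Hospital B is lower every time.

Hospital B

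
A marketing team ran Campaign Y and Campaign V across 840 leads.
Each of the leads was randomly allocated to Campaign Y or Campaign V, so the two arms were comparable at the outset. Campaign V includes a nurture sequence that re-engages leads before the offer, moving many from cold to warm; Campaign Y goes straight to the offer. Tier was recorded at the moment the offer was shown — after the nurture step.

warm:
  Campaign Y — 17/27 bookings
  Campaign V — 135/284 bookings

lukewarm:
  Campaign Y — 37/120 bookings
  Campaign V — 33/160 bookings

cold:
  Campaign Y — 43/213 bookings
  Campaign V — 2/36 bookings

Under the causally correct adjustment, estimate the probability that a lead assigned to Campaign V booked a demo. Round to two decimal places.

0.35

The stratified and pooled comparisons disagree (Campaign Y wins within each engagement tier; Campaign V wins overall), so the answer turns on the causal role of engagement tier.
Engagement tier is downstream of the campaign. One should not condition on a consequence of treatment, so the overall rates are the right comparison.
So P(outcome | do(Campaign V)) is just the pooled rate for Campaign V: 170/480 = 0.354.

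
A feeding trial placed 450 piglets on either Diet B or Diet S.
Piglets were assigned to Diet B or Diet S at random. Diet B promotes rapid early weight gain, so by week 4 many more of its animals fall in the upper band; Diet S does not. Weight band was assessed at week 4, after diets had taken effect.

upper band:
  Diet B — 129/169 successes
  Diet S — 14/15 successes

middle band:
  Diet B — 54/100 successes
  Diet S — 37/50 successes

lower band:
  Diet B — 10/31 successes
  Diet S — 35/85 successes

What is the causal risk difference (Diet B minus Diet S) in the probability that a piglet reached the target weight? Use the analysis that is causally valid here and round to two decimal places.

Within every week-4 weight band level Diet S has the higher rate, yet pooled Diet B does — Simpson's reversal.
Week-4 weight band here is a post-treatment variable shaped by the diet; conditioning on it would introduce bias rather than remove it. The overall comparison is the causal one.
The causal difference is the pooled difference: 0.643 − 0.573 = +0.070.

+0.07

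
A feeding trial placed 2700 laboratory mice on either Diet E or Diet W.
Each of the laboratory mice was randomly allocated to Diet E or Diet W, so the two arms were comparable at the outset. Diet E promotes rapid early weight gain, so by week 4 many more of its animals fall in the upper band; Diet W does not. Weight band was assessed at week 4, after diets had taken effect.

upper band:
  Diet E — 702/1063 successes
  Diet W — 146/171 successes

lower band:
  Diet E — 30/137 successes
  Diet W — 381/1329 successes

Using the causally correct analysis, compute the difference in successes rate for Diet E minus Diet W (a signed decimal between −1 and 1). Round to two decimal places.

Week-4 weight band here is a post-treatment variable shaped by the diet; conditioning on it would introduce bias rather than remove it. The overall comparison is the causal one.
The causal difference is the pooled difference: 0.610 − 0.351 = +0.259.

+0.26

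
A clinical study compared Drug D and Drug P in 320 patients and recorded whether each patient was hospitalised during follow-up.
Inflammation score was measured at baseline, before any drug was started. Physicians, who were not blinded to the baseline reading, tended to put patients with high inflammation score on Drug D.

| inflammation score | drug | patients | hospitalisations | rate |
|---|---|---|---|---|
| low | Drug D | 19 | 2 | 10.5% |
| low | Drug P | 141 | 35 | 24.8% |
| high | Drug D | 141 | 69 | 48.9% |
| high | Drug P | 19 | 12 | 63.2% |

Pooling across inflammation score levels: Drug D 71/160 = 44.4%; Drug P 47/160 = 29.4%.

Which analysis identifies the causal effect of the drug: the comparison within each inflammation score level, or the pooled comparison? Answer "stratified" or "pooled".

stratified

Nothing the drug does changes inflammation score; the imbalance is an allocation artefact. With inflammation score also predicting the outcome, the pooled figure is confounded, and the within-stratum comparison is the causal one.
Within each level — low: 10.5% vs 24.8%; high: 48.9% vs 63.2% — Drug D is lower every time.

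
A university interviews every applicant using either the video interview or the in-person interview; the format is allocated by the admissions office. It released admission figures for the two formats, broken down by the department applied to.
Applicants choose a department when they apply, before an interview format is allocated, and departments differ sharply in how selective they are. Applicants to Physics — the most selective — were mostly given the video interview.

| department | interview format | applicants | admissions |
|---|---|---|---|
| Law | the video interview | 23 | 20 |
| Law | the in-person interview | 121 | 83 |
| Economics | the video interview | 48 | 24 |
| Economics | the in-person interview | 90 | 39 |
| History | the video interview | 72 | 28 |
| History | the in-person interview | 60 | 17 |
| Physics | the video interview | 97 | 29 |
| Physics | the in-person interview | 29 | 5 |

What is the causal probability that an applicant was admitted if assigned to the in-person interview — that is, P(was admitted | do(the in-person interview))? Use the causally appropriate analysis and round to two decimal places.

0.40

Nothing the interview format does changes department; the imbalance is an allocation artefact. With department also predicting the outcome, the pooled figure is confounded, and the within-stratum comparison is the causal one.
Standardising the in-person interview to the population department mix: 0.267·83/121 + 0.256·39/90 + 0.244·17/60 + 0.233·5/29 = 0.403.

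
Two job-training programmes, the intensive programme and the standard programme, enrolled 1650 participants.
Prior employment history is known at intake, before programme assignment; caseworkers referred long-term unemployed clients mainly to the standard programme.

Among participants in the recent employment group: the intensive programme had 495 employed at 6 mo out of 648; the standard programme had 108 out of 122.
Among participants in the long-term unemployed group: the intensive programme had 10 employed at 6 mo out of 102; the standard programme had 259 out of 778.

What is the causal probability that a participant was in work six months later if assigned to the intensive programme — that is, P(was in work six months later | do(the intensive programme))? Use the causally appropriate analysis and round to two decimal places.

The stratified and pooled comparisons disagree (the standard programme wins within each prior employment history; the intensive programme wins overall), so the answer turns on the causal role of prior employment history.
Prior employment history satisfies the back-door criterion: it is not a descendant of the programme, and it blocks the spurious path from programme to outcome. Adjusting for it (i.e., using the within-prior employment history rates) gives the causal effect.
Standardising the intensive programme to the population prior employment history mix: 0.467·495/648 + 0.533·10/102 = 0.409.

0.41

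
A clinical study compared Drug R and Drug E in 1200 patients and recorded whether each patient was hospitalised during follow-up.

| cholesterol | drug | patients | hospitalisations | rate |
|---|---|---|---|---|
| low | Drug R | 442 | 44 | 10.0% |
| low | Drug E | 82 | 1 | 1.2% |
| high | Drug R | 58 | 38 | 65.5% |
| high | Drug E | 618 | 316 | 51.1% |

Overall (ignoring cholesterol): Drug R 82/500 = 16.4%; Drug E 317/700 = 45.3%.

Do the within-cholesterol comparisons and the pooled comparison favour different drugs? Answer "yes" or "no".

yes

Within each cholesterol level (low 10.0% vs 1.2%; high 65.5% vs 51.1%), Drug E has the lower rate every time. Pooled: 16.4% vs 45.3% — Drug R has the lower rate overall. The two comparisons disagree.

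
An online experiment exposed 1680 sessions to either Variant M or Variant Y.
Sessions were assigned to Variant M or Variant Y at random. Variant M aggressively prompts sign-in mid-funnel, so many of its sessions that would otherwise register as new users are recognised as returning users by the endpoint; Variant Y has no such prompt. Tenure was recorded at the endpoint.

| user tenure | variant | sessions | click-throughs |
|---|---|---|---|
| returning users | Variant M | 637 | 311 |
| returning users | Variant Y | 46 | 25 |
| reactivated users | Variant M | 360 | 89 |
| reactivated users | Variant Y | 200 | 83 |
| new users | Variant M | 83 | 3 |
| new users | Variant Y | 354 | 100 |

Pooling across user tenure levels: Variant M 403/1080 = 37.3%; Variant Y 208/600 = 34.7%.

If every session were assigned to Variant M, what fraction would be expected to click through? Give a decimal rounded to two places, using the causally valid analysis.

0.37

Because the variant influences user tenure, user tenure is a post-treatment mediator, not a confounder. Stratifying on it would bias the estimate; the causal effect is the crude pooled difference.
So P(outcome | do(Variant M)) is just the pooled rate for Variant M: 403/1080 = 0.373.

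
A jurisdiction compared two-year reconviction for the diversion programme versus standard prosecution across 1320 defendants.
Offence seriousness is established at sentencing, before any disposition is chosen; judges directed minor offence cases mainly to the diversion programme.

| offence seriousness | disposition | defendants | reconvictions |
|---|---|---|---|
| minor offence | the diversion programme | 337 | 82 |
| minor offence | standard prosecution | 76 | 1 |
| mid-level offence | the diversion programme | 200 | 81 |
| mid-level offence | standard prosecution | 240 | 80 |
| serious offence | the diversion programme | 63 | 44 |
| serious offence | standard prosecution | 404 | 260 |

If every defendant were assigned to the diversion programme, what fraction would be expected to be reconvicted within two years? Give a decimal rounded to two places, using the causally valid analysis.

0.46

standard prosecution is lower inside every offence seriousness stratum but the diversion programme is lower in aggregate. Whether to stratify depends on how offence seriousness relates to the disposition.
Nothing the disposition does changes offence seriousness; the imbalance is an allocation artefact. With offence seriousness also predicting the outcome, the pooled figure is confounded, and the within-stratum comparison is the causal one.
Standardising the diversion programme to the population offence seriousness mix: 0.313·82/337 + 0.333·81/200 + 0.354·44/63 = 0.458.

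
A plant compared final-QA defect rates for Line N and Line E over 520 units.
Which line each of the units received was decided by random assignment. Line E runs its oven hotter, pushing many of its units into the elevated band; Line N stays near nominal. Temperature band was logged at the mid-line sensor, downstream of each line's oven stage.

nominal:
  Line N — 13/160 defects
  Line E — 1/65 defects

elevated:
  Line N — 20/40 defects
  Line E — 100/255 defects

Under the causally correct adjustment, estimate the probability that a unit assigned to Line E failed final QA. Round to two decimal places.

Line E is lower inside every in-process temperature band stratum but Line N is lower in aggregate. Whether to stratify depends on how in-process temperature band relates to the line.
Stratifying would compare lines among units the lines themselves sorted into in-process temperature band groups — a form of selection on an intermediate. The unconditioned pooled rates give the total causal effect.
So P(outcome | do(Line E)) is just the pooled rate for Line E: 101/320 = 0.316.

0.32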